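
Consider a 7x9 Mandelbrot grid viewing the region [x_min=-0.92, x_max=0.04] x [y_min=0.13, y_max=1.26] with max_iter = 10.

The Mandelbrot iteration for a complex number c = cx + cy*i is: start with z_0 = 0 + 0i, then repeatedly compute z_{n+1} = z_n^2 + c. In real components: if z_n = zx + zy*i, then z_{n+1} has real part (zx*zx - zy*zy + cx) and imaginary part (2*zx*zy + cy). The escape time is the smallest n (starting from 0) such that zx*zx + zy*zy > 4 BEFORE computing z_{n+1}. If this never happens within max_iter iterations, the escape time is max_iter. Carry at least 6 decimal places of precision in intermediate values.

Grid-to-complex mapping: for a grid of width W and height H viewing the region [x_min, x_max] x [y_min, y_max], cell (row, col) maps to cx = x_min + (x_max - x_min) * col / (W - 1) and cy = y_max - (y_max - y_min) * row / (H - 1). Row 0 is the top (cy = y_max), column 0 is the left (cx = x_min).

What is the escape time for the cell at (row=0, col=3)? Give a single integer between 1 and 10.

Answer: 3

Derivation:
z_0 = 0 + 0i, c = -0.4400 + 1.2600i
Iter 1: z = -0.4400 + 1.2600i, |z|^2 = 1.7812
Iter 2: z = -1.8340 + 0.1512i, |z|^2 = 3.3864
Iter 3: z = 2.9007 + 0.7054i, |z|^2 = 8.9116
Escaped at iteration 3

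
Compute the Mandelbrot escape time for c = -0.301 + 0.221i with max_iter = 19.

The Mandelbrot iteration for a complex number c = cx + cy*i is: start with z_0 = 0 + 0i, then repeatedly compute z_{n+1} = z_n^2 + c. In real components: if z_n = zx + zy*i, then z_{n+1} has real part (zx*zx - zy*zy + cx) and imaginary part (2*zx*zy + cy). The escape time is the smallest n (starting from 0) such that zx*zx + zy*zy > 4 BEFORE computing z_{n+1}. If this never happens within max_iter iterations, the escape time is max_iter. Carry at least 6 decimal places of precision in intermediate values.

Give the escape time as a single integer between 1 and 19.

z_0 = 0 + 0i, c = -0.3010 + 0.2210i
Iter 1: z = -0.3010 + 0.2210i, |z|^2 = 0.1394
Iter 2: z = -0.2592 + 0.0880i, |z|^2 = 0.0749
Iter 3: z = -0.2415 + 0.1754i, |z|^2 = 0.0891
Iter 4: z = -0.2734 + 0.1363i, |z|^2 = 0.0933
Iter 5: z = -0.2448 + 0.1465i, |z|^2 = 0.0814
Iter 6: z = -0.2625 + 0.1493i, |z|^2 = 0.0912
Iter 7: z = -0.2544 + 0.1426i, |z|^2 = 0.0850
Iter 8: z = -0.2566 + 0.1484i, |z|^2 = 0.0879
Iter 9: z = -0.2572 + 0.1448i, |z|^2 = 0.0871
Iter 10: z = -0.2558 + 0.1465i, |z|^2 = 0.0869
Iter 11: z = -0.2570 + 0.1460i, |z|^2 = 0.0874
Iter 12: z = -0.2563 + 0.1459i, |z|^2 = 0.0870
Iter 13: z = -0.2566 + 0.1462i, |z|^2 = 0.0872
Iter 14: z = -0.2565 + 0.1460i, |z|^2 = 0.0871
Iter 15: z = -0.2565 + 0.1461i, |z|^2 = 0.0871
Iter 16: z = -0.2566 + 0.1460i, |z|^2 = 0.0871
Iter 17: z = -0.2565 + 0.1461i, |z|^2 = 0.0871
Iter 18: z = -0.2565 + 0.1461i, |z|^2 = 0.0871

Answer: 19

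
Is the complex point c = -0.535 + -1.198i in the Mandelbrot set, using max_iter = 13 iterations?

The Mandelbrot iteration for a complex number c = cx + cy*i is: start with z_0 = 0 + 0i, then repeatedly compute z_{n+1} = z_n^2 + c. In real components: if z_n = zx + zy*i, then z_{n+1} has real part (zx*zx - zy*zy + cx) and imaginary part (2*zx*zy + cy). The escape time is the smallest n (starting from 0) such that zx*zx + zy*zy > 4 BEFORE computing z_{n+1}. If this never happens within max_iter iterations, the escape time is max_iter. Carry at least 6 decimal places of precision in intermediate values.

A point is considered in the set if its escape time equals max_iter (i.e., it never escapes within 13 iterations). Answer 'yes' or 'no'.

z_0 = 0 + 0i, c = -0.5350 + -1.1980i
Iter 1: z = -0.5350 + -1.1980i, |z|^2 = 1.7214
Iter 2: z = -1.6840 + 0.0839i, |z|^2 = 2.8428
Iter 3: z = 2.2938 + -1.4804i, |z|^2 = 7.4530
Escaped at iteration 3

Answer: no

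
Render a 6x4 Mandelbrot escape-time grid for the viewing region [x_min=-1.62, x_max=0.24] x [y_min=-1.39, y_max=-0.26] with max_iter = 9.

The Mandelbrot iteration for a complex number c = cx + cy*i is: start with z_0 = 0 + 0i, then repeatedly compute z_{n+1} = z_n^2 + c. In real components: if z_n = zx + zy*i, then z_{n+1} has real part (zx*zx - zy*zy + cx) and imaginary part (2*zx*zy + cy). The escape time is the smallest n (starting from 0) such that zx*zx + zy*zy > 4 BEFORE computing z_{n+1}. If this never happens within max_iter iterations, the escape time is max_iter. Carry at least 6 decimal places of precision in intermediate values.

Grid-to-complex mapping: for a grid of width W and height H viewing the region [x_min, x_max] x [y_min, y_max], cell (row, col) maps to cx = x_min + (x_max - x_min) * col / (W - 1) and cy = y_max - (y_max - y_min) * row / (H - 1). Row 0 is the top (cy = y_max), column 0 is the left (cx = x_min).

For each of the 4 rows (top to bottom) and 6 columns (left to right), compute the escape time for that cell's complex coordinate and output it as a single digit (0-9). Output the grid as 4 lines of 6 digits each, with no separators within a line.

Answer: 499999
335999
233494
122222

Derivation:
(row=0, col=0): c = -1.6200 + -0.2600i → escape time 4
(row=0, col=1): c = -1.2480 + -0.2600i → escape time 9
(row=0, col=2): c = -0.8760 + -0.2600i → escape time 9
(row=0, col=3): c = -0.5040 + -0.2600i → escape time 9
(row=0, col=4): c = -0.1320 + -0.2600i → escape time 9
(row=0, col=5): c = 0.2400 + -0.2600i → escape time 9
(row=1, col=0): c = -1.6200 + -0.6367i → escape time 3
(row=1, col=1): c = -1.2480 + -0.6367i → escape time 3
(row=1, col=2): c = -0.8760 + -0.6367i → escape time 5
(row=1, col=3): c = -0.5040 + -0.6367i → escape time 9
(row=1, col=4): c = -0.1320 + -0.6367i → escape time 9
(row=1, col=5): c = 0.2400 + -0.6367i → escape time 9
(row=2, col=0): c = -1.6200 + -1.0133i → escape time 2
(row=2, col=1): c = -1.2480 + -1.0133i → escape time 3
(row=2, col=2): c = -0.8760 + -1.0133i → escape time 3
(row=2, col=3): c = -0.5040 + -1.0133i → escape time 4
(row=2, col=4): c = -0.1320 + -1.0133i → escape time 9
(row=2, col=5): c = 0.2400 + -1.0133i → escape time 4
(row=3, col=0): c = -1.6200 + -1.3900i → escape time 1
(row=3, col=1): c = -1.2480 + -1.3900i → escape time 2
(row=3, col=2): c = -0.8760 + -1.3900i → escape time 2
(row=3, col=3): c = -0.5040 + -1.3900i → escape time 2
(row=3, col=4): c = -0.1320 + -1.3900i → escape time 2
(row=3, col=5): c = 0.2400 + -1.3900i → escape time 2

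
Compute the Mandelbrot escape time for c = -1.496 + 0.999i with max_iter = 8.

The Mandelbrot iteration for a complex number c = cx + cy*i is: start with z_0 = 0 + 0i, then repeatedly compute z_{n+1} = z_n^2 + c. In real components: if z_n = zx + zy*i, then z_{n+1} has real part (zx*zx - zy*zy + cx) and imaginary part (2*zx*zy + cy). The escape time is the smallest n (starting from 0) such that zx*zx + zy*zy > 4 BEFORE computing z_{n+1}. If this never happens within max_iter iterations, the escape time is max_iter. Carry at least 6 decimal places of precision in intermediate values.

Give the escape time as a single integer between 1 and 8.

z_0 = 0 + 0i, c = -1.4960 + 0.9990i
Iter 1: z = -1.4960 + 0.9990i, |z|^2 = 3.2360
Iter 2: z = -0.2560 + -1.9900i, |z|^2 = 4.0257
Escaped at iteration 2

Answer: 2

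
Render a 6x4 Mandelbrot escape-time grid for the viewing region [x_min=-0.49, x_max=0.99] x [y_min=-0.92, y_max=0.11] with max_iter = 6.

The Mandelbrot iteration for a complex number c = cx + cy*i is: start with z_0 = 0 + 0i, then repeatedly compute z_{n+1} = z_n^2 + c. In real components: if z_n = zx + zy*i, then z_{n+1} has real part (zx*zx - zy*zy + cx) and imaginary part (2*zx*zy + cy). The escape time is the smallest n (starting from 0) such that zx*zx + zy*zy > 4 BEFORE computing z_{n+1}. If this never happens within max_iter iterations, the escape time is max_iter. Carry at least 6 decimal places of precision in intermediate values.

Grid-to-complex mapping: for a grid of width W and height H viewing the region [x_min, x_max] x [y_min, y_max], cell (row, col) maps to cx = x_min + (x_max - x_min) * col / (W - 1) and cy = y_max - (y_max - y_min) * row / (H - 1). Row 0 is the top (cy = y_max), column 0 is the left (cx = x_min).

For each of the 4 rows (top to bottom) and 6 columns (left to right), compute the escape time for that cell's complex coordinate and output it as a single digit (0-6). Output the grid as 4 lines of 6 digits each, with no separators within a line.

(row=0, col=0): c = -0.4900 + 0.1100i → escape time 6
(row=0, col=1): c = -0.1940 + 0.1100i → escape time 6
(row=0, col=2): c = 0.1020 + 0.1100i → escape time 6
(row=0, col=3): c = 0.3980 + 0.1100i → escape time 6
(row=0, col=4): c = 0.6940 + 0.1100i → escape time 3
(row=0, col=5): c = 0.9900 + 0.1100i → escape time 3
(row=1, col=0): c = -0.4900 + -0.2333i → escape time 6
(row=1, col=1): c = -0.1940 + -0.2333i → escape time 6
(row=1, col=2): c = 0.1020 + -0.2333i → escape time 6
(row=1, col=3): c = 0.3980 + -0.2333i → escape time 6
(row=1, col=4): c = 0.6940 + -0.2333i → escape time 3
(row=1, col=5): c = 0.9900 + -0.2333i → escape time 2
(row=2, col=0): c = -0.4900 + -0.5767i → escape time 6
(row=2, col=1): c = -0.1940 + -0.5767i → escape time 6
(row=2, col=2): c = 0.1020 + -0.5767i → escape time 6
(row=2, col=3): c = 0.3980 + -0.5767i → escape time 6
(row=2, col=4): c = 0.6940 + -0.5767i → escape time 3
(row=2, col=5): c = 0.9900 + -0.5767i → escape time 2
(row=3, col=0): c = -0.4900 + -0.9200i → escape time 4
(row=3, col=1): c = -0.1940 + -0.9200i → escape time 6
(row=3, col=2): c = 0.1020 + -0.9200i → escape time 5
(row=3, col=3): c = 0.3980 + -0.9200i → escape time 3
(row=3, col=4): c = 0.6940 + -0.9200i → escape time 2
(row=3, col=5): c = 0.9900 + -0.9200i → escape time 2

Answer: 666633
666632
666632
465322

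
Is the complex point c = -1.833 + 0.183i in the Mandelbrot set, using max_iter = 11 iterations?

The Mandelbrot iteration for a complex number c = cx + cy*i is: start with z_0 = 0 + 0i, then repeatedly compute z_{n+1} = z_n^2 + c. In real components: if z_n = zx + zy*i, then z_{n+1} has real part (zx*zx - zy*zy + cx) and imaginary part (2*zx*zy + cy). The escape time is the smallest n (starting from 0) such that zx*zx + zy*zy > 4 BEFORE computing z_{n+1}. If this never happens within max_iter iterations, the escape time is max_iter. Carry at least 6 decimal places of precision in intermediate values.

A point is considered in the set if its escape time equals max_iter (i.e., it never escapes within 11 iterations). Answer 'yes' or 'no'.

Answer: no

Derivation:
z_0 = 0 + 0i, c = -1.8330 + 0.1830i
Iter 1: z = -1.8330 + 0.1830i, |z|^2 = 3.3934
Iter 2: z = 1.4934 + -0.4879i, |z|^2 = 2.4683
Iter 3: z = 0.1592 + -1.2742i, |z|^2 = 1.6489
Iter 4: z = -3.4312 + -0.2228i, |z|^2 = 11.8229
Escaped at iteration 4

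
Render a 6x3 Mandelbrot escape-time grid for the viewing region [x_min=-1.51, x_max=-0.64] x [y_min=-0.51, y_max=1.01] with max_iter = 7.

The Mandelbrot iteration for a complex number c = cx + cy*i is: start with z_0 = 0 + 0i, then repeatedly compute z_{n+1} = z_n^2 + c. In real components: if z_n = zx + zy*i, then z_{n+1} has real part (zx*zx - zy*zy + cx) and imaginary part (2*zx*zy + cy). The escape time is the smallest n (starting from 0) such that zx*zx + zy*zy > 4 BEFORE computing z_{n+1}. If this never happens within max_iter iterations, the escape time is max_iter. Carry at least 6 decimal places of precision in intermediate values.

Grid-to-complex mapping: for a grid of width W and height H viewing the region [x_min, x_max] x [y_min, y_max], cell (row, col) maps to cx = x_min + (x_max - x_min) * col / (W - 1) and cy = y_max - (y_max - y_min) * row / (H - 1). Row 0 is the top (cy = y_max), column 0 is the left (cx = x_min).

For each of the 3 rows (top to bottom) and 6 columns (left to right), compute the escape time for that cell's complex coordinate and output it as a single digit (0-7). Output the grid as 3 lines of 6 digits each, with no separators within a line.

Answer: 233334
577777
335567

Derivation:
(row=0, col=0): c = -1.5100 + 1.0100i → escape time 2
(row=0, col=1): c = -1.3360 + 1.0100i → escape time 3
(row=0, col=2): c = -1.1620 + 1.0100i → escape time 3
(row=0, col=3): c = -0.9880 + 1.0100i → escape time 3
(row=0, col=4): c = -0.8140 + 1.0100i → escape time 3
(row=0, col=5): c = -0.6400 + 1.0100i → escape time 4
(row=1, col=0): c = -1.5100 + 0.2500i → escape time 5
(row=1, col=1): c = -1.3360 + 0.2500i → escape time 7
(row=1, col=2): c = -1.1620 + 0.2500i → escape time 7
(row=1, col=3): c = -0.9880 + 0.2500i → escape time 7
(row=1, col=4): c = -0.8140 + 0.2500i → escape time 7
(row=1, col=5): c = -0.6400 + 0.2500i → escape time 7
(row=2, col=0): c = -1.5100 + -0.5100i → escape time 3
(row=2, col=1): c = -1.3360 + -0.5100i → escape time 3
(row=2, col=2): c = -1.1620 + -0.5100i → escape time 5
(row=2, col=3): c = -0.9880 + -0.5100i → escape time 5
(row=2, col=4): c = -0.8140 + -0.5100i → escape time 6
(row=2, col=5): c = -0.6400 + -0.5100i → escape time 7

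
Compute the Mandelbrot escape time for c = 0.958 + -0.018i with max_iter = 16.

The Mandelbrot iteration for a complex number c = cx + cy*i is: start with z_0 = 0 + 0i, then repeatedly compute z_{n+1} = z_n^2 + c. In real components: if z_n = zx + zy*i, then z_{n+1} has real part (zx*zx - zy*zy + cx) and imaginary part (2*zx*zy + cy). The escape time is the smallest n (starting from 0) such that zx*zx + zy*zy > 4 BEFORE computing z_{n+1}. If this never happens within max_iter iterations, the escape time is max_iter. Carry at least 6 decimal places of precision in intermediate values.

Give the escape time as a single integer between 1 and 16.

Answer: 3

Derivation:
z_0 = 0 + 0i, c = 0.9580 + -0.0180i
Iter 1: z = 0.9580 + -0.0180i, |z|^2 = 0.9181
Iter 2: z = 1.8754 + -0.0525i, |z|^2 = 3.5200
Iter 3: z = 4.4725 + -0.2149i, |z|^2 = 20.0496
Escaped at iteration 3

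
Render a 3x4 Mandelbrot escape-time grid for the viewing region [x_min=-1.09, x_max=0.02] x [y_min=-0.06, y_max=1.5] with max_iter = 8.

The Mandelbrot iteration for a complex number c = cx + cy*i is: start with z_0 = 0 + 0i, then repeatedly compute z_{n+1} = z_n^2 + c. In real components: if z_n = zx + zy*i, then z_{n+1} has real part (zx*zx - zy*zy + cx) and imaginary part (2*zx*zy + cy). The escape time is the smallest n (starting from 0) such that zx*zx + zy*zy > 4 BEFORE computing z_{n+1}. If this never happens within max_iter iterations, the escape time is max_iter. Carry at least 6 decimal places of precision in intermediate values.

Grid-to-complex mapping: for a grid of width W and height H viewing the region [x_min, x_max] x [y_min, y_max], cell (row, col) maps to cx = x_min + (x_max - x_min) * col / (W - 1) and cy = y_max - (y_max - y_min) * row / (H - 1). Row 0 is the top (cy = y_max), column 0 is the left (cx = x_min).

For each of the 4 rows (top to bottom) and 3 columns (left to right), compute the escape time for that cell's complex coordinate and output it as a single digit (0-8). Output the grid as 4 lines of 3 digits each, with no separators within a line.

Answer: 222
346
588
888

Derivation:
(row=0, col=0): c = -1.0900 + 1.5000i → escape time 2
(row=0, col=1): c = -0.5350 + 1.5000i → escape time 2
(row=0, col=2): c = 0.0200 + 1.5000i → escape time 2
(row=1, col=0): c = -1.0900 + 0.9800i → escape time 3
(row=1, col=1): c = -0.5350 + 0.9800i → escape time 4
(row=1, col=2): c = 0.0200 + 0.9800i → escape time 6
(row=2, col=0): c = -1.0900 + 0.4600i → escape time 5
(row=2, col=1): c = -0.5350 + 0.4600i → escape time 8
(row=2, col=2): c = 0.0200 + 0.4600i → escape time 8
(row=3, col=0): c = -1.0900 + -0.0600i → escape time 8
(row=3, col=1): c = -0.5350 + -0.0600i → escape time 8
(row=3, col=2): c = 0.0200 + -0.0600i → escape time 8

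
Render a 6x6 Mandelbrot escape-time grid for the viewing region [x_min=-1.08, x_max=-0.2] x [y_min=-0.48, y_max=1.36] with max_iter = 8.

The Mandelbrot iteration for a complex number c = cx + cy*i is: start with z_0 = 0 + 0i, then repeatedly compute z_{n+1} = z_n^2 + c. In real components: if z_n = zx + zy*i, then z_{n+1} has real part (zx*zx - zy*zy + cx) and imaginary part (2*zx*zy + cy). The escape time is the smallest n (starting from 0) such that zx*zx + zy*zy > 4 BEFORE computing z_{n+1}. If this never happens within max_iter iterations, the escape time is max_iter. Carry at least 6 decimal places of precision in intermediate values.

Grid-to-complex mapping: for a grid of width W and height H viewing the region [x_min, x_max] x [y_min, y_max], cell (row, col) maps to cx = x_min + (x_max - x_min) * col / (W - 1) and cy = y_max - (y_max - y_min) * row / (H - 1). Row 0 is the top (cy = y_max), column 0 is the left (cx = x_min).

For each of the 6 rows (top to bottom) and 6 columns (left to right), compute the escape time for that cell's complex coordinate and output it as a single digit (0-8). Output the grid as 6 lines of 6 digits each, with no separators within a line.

Answer: 222222
333457
456888
888888
888888
557888

Derivation:
(row=0, col=0): c = -1.0800 + 1.3600i → escape time 2
(row=0, col=1): c = -0.9040 + 1.3600i → escape time 2
(row=0, col=2): c = -0.7280 + 1.3600i → escape time 2
(row=0, col=3): c = -0.5520 + 1.3600i → escape time 2
(row=0, col=4): c = -0.3760 + 1.3600i → escape time 2
(row=0, col=5): c = -0.2000 + 1.3600i → escape time 2
(row=1, col=0): c = -1.0800 + 0.9920i → escape time 3
(row=1, col=1): c = -0.9040 + 0.9920i → escape time 3
(row=1, col=2): c = -0.7280 + 0.9920i → escape time 3
(row=1, col=3): c = -0.5520 + 0.9920i → escape time 4
(row=1, col=4): c = -0.3760 + 0.9920i → escape time 5
(row=1, col=5): c = -0.2000 + 0.9920i → escape time 7
(row=2, col=0): c = -1.0800 + 0.6240i → escape time 4
(row=2, col=1): c = -0.9040 + 0.6240i → escape time 5
(row=2, col=2): c = -0.7280 + 0.6240i → escape time 6
(row=2, col=3): c = -0.5520 + 0.6240i → escape time 8
(row=2, col=4): c = -0.3760 + 0.6240i → escape time 8
(row=2, col=5): c = -0.2000 + 0.6240i → escape time 8
(row=3, col=0): c = -1.0800 + 0.2560i → escape time 8
(row=3, col=1): c = -0.9040 + 0.2560i → escape time 8
(row=3, col=2): c = -0.7280 + 0.2560i → escape time 8
(row=3, col=3): c = -0.5520 + 0.2560i → escape time 8
(row=3, col=4): c = -0.3760 + 0.2560i → escape time 8
(row=3, col=5): c = -0.2000 + 0.2560i → escape time 8
(row=4, col=0): c = -1.0800 + -0.1120i → escape time 8
(row=4, col=1): c = -0.9040 + -0.1120i → escape time 8
(row=4, col=2): c = -0.7280 + -0.1120i → escape time 8
(row=4, col=3): c = -0.5520 + -0.1120i → escape time 8
(row=4, col=4): c = -0.3760 + -0.1120i → escape time 8
(row=4, col=5): c = -0.2000 + -0.1120i → escape time 8
(row=5, col=0): c = -1.0800 + -0.4800i → escape time 5
(row=5, col=1): c = -0.9040 + -0.4800i → escape time 5
(row=5, col=2): c = -0.7280 + -0.4800i → escape time 7
(row=5, col=3): c = -0.5520 + -0.4800i → escape time 8
(row=5, col=4): c = -0.3760 + -0.4800i → escape time 8
(row=5, col=5): c = -0.2000 + -0.4800i → escape time 8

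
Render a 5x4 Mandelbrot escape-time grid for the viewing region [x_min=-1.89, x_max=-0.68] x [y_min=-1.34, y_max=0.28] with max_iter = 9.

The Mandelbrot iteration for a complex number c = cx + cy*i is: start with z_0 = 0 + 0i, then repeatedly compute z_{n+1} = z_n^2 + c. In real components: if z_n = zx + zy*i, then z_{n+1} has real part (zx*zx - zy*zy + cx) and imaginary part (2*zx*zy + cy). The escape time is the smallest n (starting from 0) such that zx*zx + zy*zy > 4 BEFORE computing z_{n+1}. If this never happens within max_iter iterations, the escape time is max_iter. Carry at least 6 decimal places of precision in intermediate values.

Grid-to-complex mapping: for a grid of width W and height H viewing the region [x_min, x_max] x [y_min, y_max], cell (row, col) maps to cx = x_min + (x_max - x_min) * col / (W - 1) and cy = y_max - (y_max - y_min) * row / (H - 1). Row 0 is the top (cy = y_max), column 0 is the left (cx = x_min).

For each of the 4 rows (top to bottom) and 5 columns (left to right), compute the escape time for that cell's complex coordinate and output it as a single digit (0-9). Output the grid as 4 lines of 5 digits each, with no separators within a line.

Answer: 34899
34899
13334
11222

Derivation:
(row=0, col=0): c = -1.8900 + 0.2800i → escape time 3
(row=0, col=1): c = -1.5875 + 0.2800i → escape time 4
(row=0, col=2): c = -1.2850 + 0.2800i → escape time 8
(row=0, col=3): c = -0.9825 + 0.2800i → escape time 9
(row=0, col=4): c = -0.6800 + 0.2800i → escape time 9
(row=1, col=0): c = -1.8900 + -0.2600i → escape time 3
(row=1, col=1): c = -1.5875 + -0.2600i → escape time 4
(row=1, col=2): c = -1.2850 + -0.2600i → escape time 8
(row=1, col=3): c = -0.9825 + -0.2600i → escape time 9
(row=1, col=4): c = -0.6800 + -0.2600i → escape time 9
(row=2, col=0): c = -1.8900 + -0.8000i → escape time 1
(row=2, col=1): c = -1.5875 + -0.8000i → escape time 3
(row=2, col=2): c = -1.2850 + -0.8000i → escape time 3
(row=2, col=3): c = -0.9825 + -0.8000i → escape time 3
(row=2, col=4): c = -0.6800 + -0.8000i → escape time 4
(row=3, col=0): c = -1.8900 + -1.3400i → escape time 1
(row=3, col=1): c = -1.5875 + -1.3400i → escape time 1
(row=3, col=2): c = -1.2850 + -1.3400i → escape time 2
(row=3, col=3): c = -0.9825 + -1.3400i → escape time 2
(row=3, col=4): c = -0.6800 + -1.3400i → escape time 2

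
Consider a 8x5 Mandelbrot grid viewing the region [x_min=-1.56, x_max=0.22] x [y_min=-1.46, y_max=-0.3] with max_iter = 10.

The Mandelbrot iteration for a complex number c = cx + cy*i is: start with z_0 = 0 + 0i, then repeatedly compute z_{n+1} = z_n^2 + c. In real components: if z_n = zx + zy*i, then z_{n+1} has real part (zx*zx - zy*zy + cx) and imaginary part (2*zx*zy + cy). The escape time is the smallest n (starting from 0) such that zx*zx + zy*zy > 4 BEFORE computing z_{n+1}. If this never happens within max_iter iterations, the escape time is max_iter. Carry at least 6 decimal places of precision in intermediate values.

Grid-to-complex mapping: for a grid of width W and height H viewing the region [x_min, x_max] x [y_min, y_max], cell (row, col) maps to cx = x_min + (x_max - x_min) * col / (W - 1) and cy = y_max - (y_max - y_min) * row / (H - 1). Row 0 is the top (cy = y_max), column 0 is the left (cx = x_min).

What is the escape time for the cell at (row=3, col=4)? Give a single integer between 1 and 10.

Answer: 3

Derivation:
z_0 = 0 + 0i, c = -0.5429 + -1.1700i
Iter 1: z = -0.5429 + -1.1700i, |z|^2 = 1.6636
Iter 2: z = -1.6171 + 0.1003i, |z|^2 = 2.6250
Iter 3: z = 2.0620 + -1.4943i, |z|^2 = 6.4848
Escaped at iteration 3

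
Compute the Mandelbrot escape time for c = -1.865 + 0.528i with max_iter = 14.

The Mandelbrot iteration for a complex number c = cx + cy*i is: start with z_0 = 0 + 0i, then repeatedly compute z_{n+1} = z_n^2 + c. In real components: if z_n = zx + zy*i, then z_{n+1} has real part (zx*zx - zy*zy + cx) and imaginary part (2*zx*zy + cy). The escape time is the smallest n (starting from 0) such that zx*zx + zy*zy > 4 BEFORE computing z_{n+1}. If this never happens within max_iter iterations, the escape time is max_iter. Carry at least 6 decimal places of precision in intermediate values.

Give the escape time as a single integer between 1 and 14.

Answer: 3

Derivation:
z_0 = 0 + 0i, c = -1.8650 + 0.5280i
Iter 1: z = -1.8650 + 0.5280i, |z|^2 = 3.7570
Iter 2: z = 1.3344 + -1.4414i, |z|^2 = 3.8585
Iter 3: z = -2.1620 + -3.3190i, |z|^2 = 15.6903
Escaped at iteration 3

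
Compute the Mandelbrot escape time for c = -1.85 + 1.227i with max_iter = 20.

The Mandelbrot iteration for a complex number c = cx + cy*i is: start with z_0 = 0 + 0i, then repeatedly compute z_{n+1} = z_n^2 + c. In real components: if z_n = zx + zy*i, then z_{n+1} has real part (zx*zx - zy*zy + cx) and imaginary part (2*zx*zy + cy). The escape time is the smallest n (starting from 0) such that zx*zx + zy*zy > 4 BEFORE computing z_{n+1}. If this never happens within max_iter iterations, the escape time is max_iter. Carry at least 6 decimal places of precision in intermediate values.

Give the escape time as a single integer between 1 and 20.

z_0 = 0 + 0i, c = -1.8500 + 1.2270i
Iter 1: z = -1.8500 + 1.2270i, |z|^2 = 4.9280
Escaped at iteration 1

Answer: 1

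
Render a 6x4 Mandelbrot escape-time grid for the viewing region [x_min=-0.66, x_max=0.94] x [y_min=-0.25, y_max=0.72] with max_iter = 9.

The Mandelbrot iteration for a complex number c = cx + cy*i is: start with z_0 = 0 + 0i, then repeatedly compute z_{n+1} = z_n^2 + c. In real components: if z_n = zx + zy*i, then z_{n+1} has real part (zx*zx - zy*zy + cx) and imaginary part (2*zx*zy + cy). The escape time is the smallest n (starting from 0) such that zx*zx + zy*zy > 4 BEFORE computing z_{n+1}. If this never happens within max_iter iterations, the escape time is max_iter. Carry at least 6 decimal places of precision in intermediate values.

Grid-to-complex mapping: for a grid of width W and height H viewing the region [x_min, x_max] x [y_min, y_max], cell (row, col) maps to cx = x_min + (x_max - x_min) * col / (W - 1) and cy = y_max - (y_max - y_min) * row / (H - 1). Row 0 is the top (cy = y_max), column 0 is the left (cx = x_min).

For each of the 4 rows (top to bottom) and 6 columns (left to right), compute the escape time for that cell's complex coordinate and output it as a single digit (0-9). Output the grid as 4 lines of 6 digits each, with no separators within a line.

(row=0, col=0): c = -0.6600 + 0.7200i → escape time 5
(row=0, col=1): c = -0.3400 + 0.7200i → escape time 9
(row=0, col=2): c = -0.0200 + 0.7200i → escape time 9
(row=0, col=3): c = 0.3000 + 0.7200i → escape time 6
(row=0, col=4): c = 0.6200 + 0.7200i → escape time 3
(row=0, col=5): c = 0.9400 + 0.7200i → escape time 2
(row=1, col=0): c = -0.6600 + 0.3967i → escape time 9
(row=1, col=1): c = -0.3400 + 0.3967i → escape time 9
(row=1, col=2): c = -0.0200 + 0.3967i → escape time 9
(row=1, col=3): c = 0.3000 + 0.3967i → escape time 9
(row=1, col=4): c = 0.6200 + 0.3967i → escape time 4
(row=1, col=5): c = 0.9400 + 0.3967i → escape time 2
(row=2, col=0): c = -0.6600 + 0.0733i → escape time 9
(row=2, col=1): c = -0.3400 + 0.0733i → escape time 9
(row=2, col=2): c = -0.0200 + 0.0733i → escape time 9
(row=2, col=3): c = 0.3000 + 0.0733i → escape time 9
(row=2, col=4): c = 0.6200 + 0.0733i → escape time 4
(row=2, col=5): c = 0.9400 + 0.0733i → escape time 3
(row=3, col=0): c = -0.6600 + -0.2500i → escape time 9
(row=3, col=1): c = -0.3400 + -0.2500i → escape time 9
(row=3, col=2): c = -0.0200 + -0.2500i → escape time 9
(row=3, col=3): c = 0.3000 + -0.2500i → escape time 9
(row=3, col=4): c = 0.6200 + -0.2500i → escape time 4
(row=3, col=5): c = 0.9400 + -0.2500i → escape time 3

Answer: 599632
999942
999943
999943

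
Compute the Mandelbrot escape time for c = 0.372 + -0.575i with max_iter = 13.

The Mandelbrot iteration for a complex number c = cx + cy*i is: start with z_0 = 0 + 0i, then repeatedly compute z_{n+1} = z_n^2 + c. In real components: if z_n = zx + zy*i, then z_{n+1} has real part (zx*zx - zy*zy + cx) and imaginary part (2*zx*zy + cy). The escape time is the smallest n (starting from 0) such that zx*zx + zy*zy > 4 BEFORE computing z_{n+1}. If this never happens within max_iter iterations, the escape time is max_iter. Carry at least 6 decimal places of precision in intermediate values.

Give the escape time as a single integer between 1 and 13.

Answer: 13

Derivation:
z_0 = 0 + 0i, c = 0.3720 + -0.5750i
Iter 1: z = 0.3720 + -0.5750i, |z|^2 = 0.4690
Iter 2: z = 0.1798 + -1.0028i, |z|^2 = 1.0379
Iter 3: z = -0.6013 + -0.9355i, |z|^2 = 1.2368
Iter 4: z = -0.1417 + 0.5501i, |z|^2 = 0.3226
Iter 5: z = 0.0895 + -0.7308i, |z|^2 = 0.5421
Iter 6: z = -0.1541 + -0.7058i, |z|^2 = 0.5219
Iter 7: z = -0.1024 + -0.3575i, |z|^2 = 0.1383
Iter 8: z = 0.2547 + -0.5018i, |z|^2 = 0.3166
Iter 9: z = 0.1851 + -0.8306i, |z|^2 = 0.7242
Iter 10: z = -0.2836 + -0.8825i, |z|^2 = 0.8593
Iter 11: z = -0.3264 + -0.0743i, |z|^2 = 0.1121
Iter 12: z = 0.4730 + -0.5265i, |z|^2 = 0.5009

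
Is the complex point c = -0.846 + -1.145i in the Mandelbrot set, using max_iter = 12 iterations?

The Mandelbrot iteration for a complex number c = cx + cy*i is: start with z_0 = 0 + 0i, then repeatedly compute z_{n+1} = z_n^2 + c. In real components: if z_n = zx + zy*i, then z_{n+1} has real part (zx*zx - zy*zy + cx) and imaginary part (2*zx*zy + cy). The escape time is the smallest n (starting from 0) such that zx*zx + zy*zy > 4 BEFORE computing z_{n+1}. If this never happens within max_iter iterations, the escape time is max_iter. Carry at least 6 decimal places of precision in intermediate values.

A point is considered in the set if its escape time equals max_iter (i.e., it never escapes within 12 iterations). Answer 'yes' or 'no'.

z_0 = 0 + 0i, c = -0.8460 + -1.1450i
Iter 1: z = -0.8460 + -1.1450i, |z|^2 = 2.0267
Iter 2: z = -1.4413 + 0.7923i, |z|^2 = 2.7052
Iter 3: z = 0.6036 + -3.4290i, |z|^2 = 12.1224
Escaped at iteration 3

Answer: no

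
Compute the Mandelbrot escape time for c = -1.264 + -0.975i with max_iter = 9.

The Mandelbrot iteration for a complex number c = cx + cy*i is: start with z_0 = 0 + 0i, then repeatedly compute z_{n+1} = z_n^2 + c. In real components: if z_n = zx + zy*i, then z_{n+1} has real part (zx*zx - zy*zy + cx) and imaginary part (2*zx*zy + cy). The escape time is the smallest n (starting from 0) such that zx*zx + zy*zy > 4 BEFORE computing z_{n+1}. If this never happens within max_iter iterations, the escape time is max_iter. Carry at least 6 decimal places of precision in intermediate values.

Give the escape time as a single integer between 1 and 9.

z_0 = 0 + 0i, c = -1.2640 + -0.9750i
Iter 1: z = -1.2640 + -0.9750i, |z|^2 = 2.5483
Iter 2: z = -0.6169 + 1.4898i, |z|^2 = 2.6001
Iter 3: z = -3.1029 + -2.8132i, |z|^2 = 17.5421
Escaped at iteration 3

Answer: 3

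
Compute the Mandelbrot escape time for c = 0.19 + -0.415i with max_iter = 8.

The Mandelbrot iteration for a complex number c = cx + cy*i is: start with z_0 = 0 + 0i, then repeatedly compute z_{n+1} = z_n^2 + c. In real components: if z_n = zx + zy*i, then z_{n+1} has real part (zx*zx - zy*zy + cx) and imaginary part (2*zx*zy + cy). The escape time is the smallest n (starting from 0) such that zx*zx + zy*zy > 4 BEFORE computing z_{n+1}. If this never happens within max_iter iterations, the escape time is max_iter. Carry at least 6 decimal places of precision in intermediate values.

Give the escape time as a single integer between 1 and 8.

z_0 = 0 + 0i, c = 0.1900 + -0.4150i
Iter 1: z = 0.1900 + -0.4150i, |z|^2 = 0.2083
Iter 2: z = 0.0539 + -0.5727i, |z|^2 = 0.3309
Iter 3: z = -0.1351 + -0.4767i, |z|^2 = 0.2455
Iter 4: z = -0.0190 + -0.2862i, |z|^2 = 0.0823
Iter 5: z = 0.1084 + -0.4041i, |z|^2 = 0.1751
Iter 6: z = 0.0384 + -0.5027i, |z|^2 = 0.2541
Iter 7: z = -0.0612 + -0.4536i, |z|^2 = 0.2095

Answer: 8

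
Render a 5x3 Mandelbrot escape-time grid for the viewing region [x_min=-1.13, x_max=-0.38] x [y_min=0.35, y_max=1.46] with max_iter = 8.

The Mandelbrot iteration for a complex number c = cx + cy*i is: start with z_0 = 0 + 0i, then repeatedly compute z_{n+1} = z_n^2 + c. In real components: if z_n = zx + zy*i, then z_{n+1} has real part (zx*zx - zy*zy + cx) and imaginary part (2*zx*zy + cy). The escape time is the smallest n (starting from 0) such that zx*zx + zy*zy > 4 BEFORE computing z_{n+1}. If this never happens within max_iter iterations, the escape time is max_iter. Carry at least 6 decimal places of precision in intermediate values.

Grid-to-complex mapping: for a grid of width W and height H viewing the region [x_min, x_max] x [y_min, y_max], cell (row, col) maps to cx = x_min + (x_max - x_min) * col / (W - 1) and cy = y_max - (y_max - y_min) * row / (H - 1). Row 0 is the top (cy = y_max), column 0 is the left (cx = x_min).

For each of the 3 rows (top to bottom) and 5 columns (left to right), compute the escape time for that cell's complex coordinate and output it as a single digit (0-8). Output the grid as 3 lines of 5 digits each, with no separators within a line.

(row=0, col=0): c = -1.1300 + 1.4600i → escape time 2
(row=0, col=1): c = -0.9425 + 1.4600i → escape time 2
(row=0, col=2): c = -0.7550 + 1.4600i → escape time 2
(row=0, col=3): c = -0.5675 + 1.4600i → escape time 2
(row=0, col=4): c = -0.3800 + 1.4600i → escape time 2
(row=1, col=0): c = -1.1300 + 0.9050i → escape time 3
(row=1, col=1): c = -0.9425 + 0.9050i → escape time 3
(row=1, col=2): c = -0.7550 + 0.9050i → escape time 4
(row=1, col=3): c = -0.5675 + 0.9050i → escape time 4
(row=1, col=4): c = -0.3800 + 0.9050i → escape time 5
(row=2, col=0): c = -1.1300 + 0.3500i → escape time 8
(row=2, col=1): c = -0.9425 + 0.3500i → escape time 8
(row=2, col=2): c = -0.7550 + 0.3500i → escape time 8
(row=2, col=3): c = -0.5675 + 0.3500i → escape time 8
(row=2, col=4): c = -0.3800 + 0.3500i → escape time 8

Answer: 22222
33445
88888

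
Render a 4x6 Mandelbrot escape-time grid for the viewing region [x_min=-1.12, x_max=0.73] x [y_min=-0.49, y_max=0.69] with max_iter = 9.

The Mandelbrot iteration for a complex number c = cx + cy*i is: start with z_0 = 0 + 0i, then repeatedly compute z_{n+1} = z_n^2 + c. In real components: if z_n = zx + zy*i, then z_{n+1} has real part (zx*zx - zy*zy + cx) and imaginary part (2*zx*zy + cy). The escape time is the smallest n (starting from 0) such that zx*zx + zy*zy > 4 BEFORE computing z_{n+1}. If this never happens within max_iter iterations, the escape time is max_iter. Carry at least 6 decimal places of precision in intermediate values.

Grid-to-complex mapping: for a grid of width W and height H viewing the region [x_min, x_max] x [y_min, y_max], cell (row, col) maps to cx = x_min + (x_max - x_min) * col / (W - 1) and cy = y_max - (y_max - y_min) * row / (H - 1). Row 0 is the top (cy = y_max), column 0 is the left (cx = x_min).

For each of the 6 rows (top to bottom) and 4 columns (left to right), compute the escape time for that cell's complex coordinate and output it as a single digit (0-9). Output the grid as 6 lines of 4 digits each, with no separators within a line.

Answer: 3993
5993
9993
9993
9993
5993

Derivation:
(row=0, col=0): c = -1.1200 + 0.6900i → escape time 3
(row=0, col=1): c = -0.5033 + 0.6900i → escape time 9
(row=0, col=2): c = 0.1133 + 0.6900i → escape time 9
(row=0, col=3): c = 0.7300 + 0.6900i → escape time 3
(row=1, col=0): c = -1.1200 + 0.4540i → escape time 5
(row=1, col=1): c = -0.5033 + 0.4540i → escape time 9
(row=1, col=2): c = 0.1133 + 0.4540i → escape time 9
(row=1, col=3): c = 0.7300 + 0.4540i → escape time 3
(row=2, col=0): c = -1.1200 + 0.2180i → escape time 9
(row=2, col=1): c = -0.5033 + 0.2180i → escape time 9
(row=2, col=2): c = 0.1133 + 0.2180i → escape time 9
(row=2, col=3): c = 0.7300 + 0.2180i → escape time 3
(row=3, col=0): c = -1.1200 + -0.0180i → escape time 9
(row=3, col=1): c = -0.5033 + -0.0180i → escape time 9
(row=3, col=2): c = 0.1133 + -0.0180i → escape time 9
(row=3, col=3): c = 0.7300 + -0.0180i → escape time 3
(row=4, col=0): c = -1.1200 + -0.2540i → escape time 9
(row=4, col=1): c = -0.5033 + -0.2540i → escape time 9
(row=4, col=2): c = 0.1133 + -0.2540i → escape time 9
(row=4, col=3): c = 0.7300 + -0.2540i → escape time 3
(row=5, col=0): c = -1.1200 + -0.4900i → escape time 5
(row=5, col=1): c = -0.5033 + -0.4900i → escape time 9
(row=5, col=2): c = 0.1133 + -0.4900i → escape time 9
(row=5, col=3): c = 0.7300 + -0.4900i → escape time 3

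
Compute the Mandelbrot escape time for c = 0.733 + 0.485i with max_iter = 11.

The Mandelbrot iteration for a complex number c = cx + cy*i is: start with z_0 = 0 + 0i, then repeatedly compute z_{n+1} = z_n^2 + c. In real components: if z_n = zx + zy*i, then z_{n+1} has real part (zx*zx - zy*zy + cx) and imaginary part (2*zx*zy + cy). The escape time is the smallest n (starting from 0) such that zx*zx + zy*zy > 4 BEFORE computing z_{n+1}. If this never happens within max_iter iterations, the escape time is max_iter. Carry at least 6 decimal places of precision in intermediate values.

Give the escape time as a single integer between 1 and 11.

Answer: 3

Derivation:
z_0 = 0 + 0i, c = 0.7330 + 0.4850i
Iter 1: z = 0.7330 + 0.4850i, |z|^2 = 0.7725
Iter 2: z = 1.0351 + 1.1960i, |z|^2 = 2.5018
Iter 3: z = 0.3739 + 2.9609i, |z|^2 = 8.9067
Escaped at iteration 3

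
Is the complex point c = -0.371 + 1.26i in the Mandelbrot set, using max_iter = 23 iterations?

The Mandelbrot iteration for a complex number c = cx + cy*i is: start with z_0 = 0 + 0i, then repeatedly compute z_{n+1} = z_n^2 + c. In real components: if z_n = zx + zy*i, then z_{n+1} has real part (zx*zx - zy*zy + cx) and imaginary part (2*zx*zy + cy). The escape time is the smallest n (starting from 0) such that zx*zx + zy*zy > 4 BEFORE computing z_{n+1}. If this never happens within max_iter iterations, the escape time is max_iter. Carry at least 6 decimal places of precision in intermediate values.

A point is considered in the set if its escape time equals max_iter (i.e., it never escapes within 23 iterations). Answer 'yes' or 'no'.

Answer: no

Derivation:
z_0 = 0 + 0i, c = -0.3710 + 1.2600i
Iter 1: z = -0.3710 + 1.2600i, |z|^2 = 1.7252
Iter 2: z = -1.8210 + 0.3251i, |z|^2 = 3.4216
Iter 3: z = 2.8392 + 0.0761i, |z|^2 = 8.0669
Escaped at iteration 3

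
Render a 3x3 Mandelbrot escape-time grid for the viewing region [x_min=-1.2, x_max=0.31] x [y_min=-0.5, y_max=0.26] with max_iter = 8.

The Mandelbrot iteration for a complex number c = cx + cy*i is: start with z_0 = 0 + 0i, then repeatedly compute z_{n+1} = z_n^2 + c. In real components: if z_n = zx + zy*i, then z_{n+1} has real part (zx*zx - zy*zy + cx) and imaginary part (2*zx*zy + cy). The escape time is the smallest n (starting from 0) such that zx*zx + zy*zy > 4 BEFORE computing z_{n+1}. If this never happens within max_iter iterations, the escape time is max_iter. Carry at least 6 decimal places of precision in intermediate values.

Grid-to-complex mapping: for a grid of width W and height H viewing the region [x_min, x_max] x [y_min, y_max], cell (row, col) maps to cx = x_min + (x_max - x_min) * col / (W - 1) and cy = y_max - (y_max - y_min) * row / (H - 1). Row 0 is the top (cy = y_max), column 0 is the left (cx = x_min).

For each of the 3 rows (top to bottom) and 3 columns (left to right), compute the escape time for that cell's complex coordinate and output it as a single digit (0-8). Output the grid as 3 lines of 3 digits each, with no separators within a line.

Answer: 888
888
588

Derivation:
(row=0, col=0): c = -1.2000 + 0.2600i → escape time 8
(row=0, col=1): c = -0.4450 + 0.2600i → escape time 8
(row=0, col=2): c = 0.3100 + 0.2600i → escape time 8
(row=1, col=0): c = -1.2000 + -0.1200i → escape time 8
(row=1, col=1): c = -0.4450 + -0.1200i → escape time 8
(row=1, col=2): c = 0.3100 + -0.1200i → escape time 8
(row=2, col=0): c = -1.2000 + -0.5000i → escape time 5
(row=2, col=1): c = -0.4450 + -0.5000i → escape time 8
(row=2, col=2): c = 0.3100 + -0.5000i → escape time 8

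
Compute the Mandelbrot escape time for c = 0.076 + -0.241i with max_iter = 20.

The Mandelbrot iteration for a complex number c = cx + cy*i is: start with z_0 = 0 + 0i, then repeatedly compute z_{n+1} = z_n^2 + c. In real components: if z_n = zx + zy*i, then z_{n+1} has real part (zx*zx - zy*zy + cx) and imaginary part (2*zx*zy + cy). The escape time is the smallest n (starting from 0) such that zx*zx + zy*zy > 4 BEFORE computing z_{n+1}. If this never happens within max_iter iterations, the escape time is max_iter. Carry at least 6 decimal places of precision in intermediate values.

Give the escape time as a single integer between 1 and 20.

z_0 = 0 + 0i, c = 0.0760 + -0.2410i
Iter 1: z = 0.0760 + -0.2410i, |z|^2 = 0.0639
Iter 2: z = 0.0237 + -0.2776i, |z|^2 = 0.0776
Iter 3: z = -0.0005 + -0.2542i, |z|^2 = 0.0646
Iter 4: z = 0.0114 + -0.2407i, |z|^2 = 0.0581
Iter 5: z = 0.0182 + -0.2465i, |z|^2 = 0.0611
Iter 6: z = 0.0156 + -0.2500i, |z|^2 = 0.0627
Iter 7: z = 0.0138 + -0.2488i, |z|^2 = 0.0621
Iter 8: z = 0.0143 + -0.2478i, |z|^2 = 0.0616
Iter 9: z = 0.0148 + -0.2481i, |z|^2 = 0.0618
Iter 10: z = 0.0147 + -0.2483i, |z|^2 = 0.0619
Iter 11: z = 0.0145 + -0.2483i, |z|^2 = 0.0619
Iter 12: z = 0.0146 + -0.2482i, |z|^2 = 0.0618
Iter 13: z = 0.0146 + -0.2482i, |z|^2 = 0.0618
Iter 14: z = 0.0146 + -0.2482i, |z|^2 = 0.0618
Iter 15: z = 0.0146 + -0.2482i, |z|^2 = 0.0618
Iter 16: z = 0.0146 + -0.2482i, |z|^2 = 0.0618
Iter 17: z = 0.0146 + -0.2482i, |z|^2 = 0.0618
Iter 18: z = 0.0146 + -0.2482i, |z|^2 = 0.0618
Iter 19: z = 0.0146 + -0.2482i, |z|^2 = 0.0618

Answer: 20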